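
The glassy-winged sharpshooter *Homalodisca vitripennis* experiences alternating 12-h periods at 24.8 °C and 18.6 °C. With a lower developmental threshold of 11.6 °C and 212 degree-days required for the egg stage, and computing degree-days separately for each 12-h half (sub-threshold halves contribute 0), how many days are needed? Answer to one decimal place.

21.0 days

Day half: max(0, 24.8 − 11.6) × 0.5 = 13.2 × 0.5 = 6.60 DD.
Night half: max(0, 18.6 − 11.6) × 0.5 = 7.0 × 0.5 = 3.50 DD.
Per 24 h: 10.10 DD/day.
Duration = 212 / 10.10 = 20.990 ≈ 21.0 days.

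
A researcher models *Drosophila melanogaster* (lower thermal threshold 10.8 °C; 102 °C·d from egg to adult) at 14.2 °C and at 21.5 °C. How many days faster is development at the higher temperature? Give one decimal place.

20.5 days

At 14.2 °C: 102 / (14.2 − 10.8) = 102 / 3.4 = 30.000 d.
At 21.5 °C: 102 / (21.5 − 10.8) = 102 / 10.7 = 9.533 d.
Difference = |30.000 − 9.533| = 20.467 ≈ 20.5 days.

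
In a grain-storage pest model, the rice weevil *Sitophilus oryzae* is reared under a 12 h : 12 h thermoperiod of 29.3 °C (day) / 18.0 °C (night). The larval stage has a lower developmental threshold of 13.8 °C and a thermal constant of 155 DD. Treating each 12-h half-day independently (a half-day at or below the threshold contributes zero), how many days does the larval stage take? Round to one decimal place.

Day half: max(0, 29.3 − 13.8) × 0.5 = 15.5 × 0.5 = 7.75 DD.
Night half: max(0, 18.0 − 13.8) × 0.5 = 4.2 × 0.5 = 2.10 DD.
Per 24 h: 9.85 DD/day.
Duration = 155 / 9.85 = 15.736 ≈ 15.7 days.

15.7 days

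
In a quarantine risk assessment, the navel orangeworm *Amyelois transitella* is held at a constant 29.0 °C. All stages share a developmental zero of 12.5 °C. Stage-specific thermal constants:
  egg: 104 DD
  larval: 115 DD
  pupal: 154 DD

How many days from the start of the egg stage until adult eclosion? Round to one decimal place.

22.6 days

Daily accumulation at 29.0 °C = 29.0 − 12.5 = 16.5 DD/day.
Total K = 104 + 115 + 154 = 373 DD.
Total duration = 373 / 16.5 = 22.606 ≈ 22.6 days.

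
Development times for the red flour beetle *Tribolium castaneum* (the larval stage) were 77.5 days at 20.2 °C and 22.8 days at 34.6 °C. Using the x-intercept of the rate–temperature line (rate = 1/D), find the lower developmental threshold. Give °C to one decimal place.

14.2 °C

Linear rate model ⇒ the product D·(T − T_b) is constant across temperatures.
77.5·(20.2 − T_b) = 22.8·(34.6 − T_b)
T_b = (77.5·20.2 − 22.8·34.6) / (77.5 − 22.8) = 776.62 / 54.7 = 14.198 °C ≈ 14.2 °C.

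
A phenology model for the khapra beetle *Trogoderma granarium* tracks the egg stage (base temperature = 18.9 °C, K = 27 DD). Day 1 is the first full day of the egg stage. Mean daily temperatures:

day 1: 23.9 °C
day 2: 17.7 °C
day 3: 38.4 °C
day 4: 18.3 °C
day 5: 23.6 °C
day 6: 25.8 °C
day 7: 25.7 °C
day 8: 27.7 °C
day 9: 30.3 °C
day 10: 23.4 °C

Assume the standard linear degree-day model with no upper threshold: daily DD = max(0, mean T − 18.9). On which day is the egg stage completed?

Daily DD above 18.9 °C: 5.0, 0.0, 19.5, 0.0, 4.7, 6.9, 6.8, 8.8, 11.4, 4.5.
Cumulative: 5.0, 5.0, 24.5, 24.5, 29.2, 36.1, 42.9, 51.7, 63.1, 67.6.
The total first reaches 27 DD on day 5.

day 5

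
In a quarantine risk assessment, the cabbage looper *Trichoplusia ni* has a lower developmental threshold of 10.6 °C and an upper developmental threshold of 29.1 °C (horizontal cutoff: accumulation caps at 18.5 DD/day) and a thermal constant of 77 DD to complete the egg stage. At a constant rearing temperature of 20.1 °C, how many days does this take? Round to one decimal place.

Daily accumulation = 20.1 − 10.6 = 9.5 DD/day.
Duration = 77 / 9.5 = 8.105 ≈ 8.1 days.

8.1 days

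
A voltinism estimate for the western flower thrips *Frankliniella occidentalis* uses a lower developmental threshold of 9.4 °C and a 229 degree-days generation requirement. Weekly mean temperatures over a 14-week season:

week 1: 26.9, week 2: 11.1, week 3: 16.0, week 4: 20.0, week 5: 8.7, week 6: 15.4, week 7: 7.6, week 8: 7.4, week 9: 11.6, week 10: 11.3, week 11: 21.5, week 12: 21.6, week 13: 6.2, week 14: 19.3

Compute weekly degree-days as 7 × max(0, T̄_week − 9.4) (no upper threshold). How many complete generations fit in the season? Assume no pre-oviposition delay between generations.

2 generations

Weekly DD (7 × max(0, T̄ − 9.4)): 122.5, 11.9, 46.2, 74.2, 0.0, 42.0, 0.0, 0.0, 15.4, 13.3, 84.7, 85.4, 0.0, 69.3.
Season total = 564.9 DD.
Complete generations = ⌊564.9 / 229⌋ = 2.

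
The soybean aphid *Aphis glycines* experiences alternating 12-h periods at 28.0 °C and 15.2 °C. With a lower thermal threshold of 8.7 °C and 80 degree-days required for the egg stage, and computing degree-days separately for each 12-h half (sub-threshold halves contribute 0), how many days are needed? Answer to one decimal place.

Day half: max(0, 28.0 − 8.7) × 0.5 = 19.3 × 0.5 = 9.65 DD.
Night half: max(0, 15.2 − 8.7) × 0.5 = 6.5 × 0.5 = 3.25 DD.
Per 24 h: 12.90 DD/day.
Duration = 80 / 12.90 = 6.202 ≈ 6.2 days.

6.2 days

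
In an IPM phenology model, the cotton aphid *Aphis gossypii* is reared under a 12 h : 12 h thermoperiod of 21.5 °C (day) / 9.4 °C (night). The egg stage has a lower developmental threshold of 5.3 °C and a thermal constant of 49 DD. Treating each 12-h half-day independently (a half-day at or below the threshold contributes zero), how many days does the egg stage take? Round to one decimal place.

4.8 days

Day half: max(0, 21.5 − 5.3) × 0.5 = 16.2 × 0.5 = 8.10 DD.
Night half: max(0, 9.4 − 5.3) × 0.5 = 4.1 × 0.5 = 2.05 DD.
Per 24 h: 10.15 DD/day.
Duration = 49 / 10.15 = 4.828 ≈ 4.8 days.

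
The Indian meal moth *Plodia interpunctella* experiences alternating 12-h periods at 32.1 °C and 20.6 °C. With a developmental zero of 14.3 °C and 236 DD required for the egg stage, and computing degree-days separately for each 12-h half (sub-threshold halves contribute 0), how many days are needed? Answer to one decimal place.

Day half: max(0, 32.1 − 14.3) × 0.5 = 17.8 × 0.5 = 8.90 DD.
Night half: max(0, 20.6 − 14.3) × 0.5 = 6.3 × 0.5 = 3.15 DD.
Per 24 h: 12.05 DD/day.
Duration = 236 / 12.05 = 19.585 ≈ 19.6 days.

19.6 days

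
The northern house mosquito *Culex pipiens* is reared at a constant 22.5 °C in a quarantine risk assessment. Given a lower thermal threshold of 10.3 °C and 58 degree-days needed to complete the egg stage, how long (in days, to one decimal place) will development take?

Daily accumulation = 22.5 − 10.3 = 12.2 DD/day.
Duration = 58 / 12.2 = 4.754 ≈ 4.8 days.

4.8 days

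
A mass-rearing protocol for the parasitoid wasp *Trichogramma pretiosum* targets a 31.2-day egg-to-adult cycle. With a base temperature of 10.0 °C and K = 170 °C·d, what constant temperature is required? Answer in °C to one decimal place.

Required daily accumulation = 170 / 31.2 = 5.449 DD/day.
T = T_base + 5.449 = 10.0 + 5.449 = 15.449 ≈ 15.4 °C.

15.4 °C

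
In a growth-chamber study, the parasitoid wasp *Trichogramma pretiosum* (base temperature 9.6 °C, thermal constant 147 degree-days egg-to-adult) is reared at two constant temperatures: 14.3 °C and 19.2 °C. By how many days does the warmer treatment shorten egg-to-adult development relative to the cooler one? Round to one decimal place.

16.0 days

At 14.3 °C: 147 / (14.3 − 9.6) = 147 / 4.7 = 31.277 d.
At 19.2 °C: 147 / (19.2 − 9.6) = 147 / 9.6 = 15.312 d.
Difference = |31.277 − 15.312| = 15.964 ≈ 16.0 days.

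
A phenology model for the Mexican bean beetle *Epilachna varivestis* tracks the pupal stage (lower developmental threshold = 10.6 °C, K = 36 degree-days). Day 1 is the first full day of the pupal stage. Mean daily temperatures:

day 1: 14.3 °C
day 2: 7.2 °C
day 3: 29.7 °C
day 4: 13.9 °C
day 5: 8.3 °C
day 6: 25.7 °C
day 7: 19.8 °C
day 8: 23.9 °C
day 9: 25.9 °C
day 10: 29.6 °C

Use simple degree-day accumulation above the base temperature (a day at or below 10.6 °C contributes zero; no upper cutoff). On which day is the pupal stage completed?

day 6

Daily DD above 10.6 °C: 3.7, 0.0, 19.1, 3.3, 0.0, 15.1, 9.2, 13.3, 15.3, 19.0.
Cumulative: 3.7, 3.7, 22.8, 26.1, 26.1, 41.2, 50.4, 63.7, 79.0, 98.0.
The total first reaches 36 DD on day 6.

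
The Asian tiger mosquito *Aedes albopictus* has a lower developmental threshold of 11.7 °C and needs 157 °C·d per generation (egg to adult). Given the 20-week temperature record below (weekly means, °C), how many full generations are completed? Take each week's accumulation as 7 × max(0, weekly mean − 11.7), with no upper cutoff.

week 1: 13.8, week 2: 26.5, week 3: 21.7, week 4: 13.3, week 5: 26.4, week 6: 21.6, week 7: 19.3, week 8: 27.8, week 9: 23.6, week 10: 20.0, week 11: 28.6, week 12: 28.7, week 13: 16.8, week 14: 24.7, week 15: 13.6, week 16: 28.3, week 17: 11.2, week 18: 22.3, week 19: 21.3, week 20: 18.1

Weekly DD (7 × max(0, T̄ − 11.7)): 14.7, 103.6, 70.0, 11.2, 102.9, 69.3, 53.2, 112.7, 83.3, 58.1, 118.3, 119.0, 35.7, 91.0, 13.3, 116.2, 0.0, 74.2, 67.2, 44.8.
Season total = 1358.7 DD.
Complete generations = ⌊1358.7 / 157⌋ = 8.

8 generations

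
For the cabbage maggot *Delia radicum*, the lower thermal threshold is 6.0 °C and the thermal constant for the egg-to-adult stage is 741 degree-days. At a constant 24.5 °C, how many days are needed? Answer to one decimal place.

Daily accumulation = 24.5 − 6.0 = 18.5 DD/day.
Duration = 741 / 18.5 = 40.054 ≈ 40.1 days.

40.1 days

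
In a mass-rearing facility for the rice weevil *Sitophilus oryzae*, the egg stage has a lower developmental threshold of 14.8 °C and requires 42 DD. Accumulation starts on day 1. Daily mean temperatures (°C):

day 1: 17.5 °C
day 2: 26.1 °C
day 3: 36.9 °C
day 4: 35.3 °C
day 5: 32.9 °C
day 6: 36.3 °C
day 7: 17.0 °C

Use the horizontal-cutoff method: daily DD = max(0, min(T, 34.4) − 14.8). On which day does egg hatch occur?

day 4

Daily DD above 14.8 °C (capped at 19.6): 2.7, 11.3, 19.6, 19.6, 18.1, 19.6, 2.2.
Cumulative: 2.7, 14.0, 33.6, 53.2, 71.3, 90.9, 93.1.
The total first reaches 42 DD on day 4.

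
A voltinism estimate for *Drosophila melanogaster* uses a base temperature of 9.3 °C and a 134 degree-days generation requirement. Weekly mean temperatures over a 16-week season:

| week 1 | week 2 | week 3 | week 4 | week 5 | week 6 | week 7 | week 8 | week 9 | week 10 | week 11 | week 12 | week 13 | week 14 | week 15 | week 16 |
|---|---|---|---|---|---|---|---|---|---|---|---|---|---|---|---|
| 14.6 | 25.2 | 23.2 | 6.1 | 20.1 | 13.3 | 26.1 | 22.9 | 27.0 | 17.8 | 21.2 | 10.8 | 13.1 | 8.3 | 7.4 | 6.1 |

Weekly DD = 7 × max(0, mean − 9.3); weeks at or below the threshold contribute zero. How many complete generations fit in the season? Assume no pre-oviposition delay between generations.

Weekly DD (7 × max(0, T̄ − 9.3)): 37.1, 111.3, 97.3, 0.0, 75.6, 28.0, 117.6, 95.2, 123.9, 59.5, 83.3, 10.5, 26.6, 0.0, 0.0, 0.0.
Season total = 865.9 DD.
Complete generations = ⌊865.9 / 134⌋ = 6.

6 generations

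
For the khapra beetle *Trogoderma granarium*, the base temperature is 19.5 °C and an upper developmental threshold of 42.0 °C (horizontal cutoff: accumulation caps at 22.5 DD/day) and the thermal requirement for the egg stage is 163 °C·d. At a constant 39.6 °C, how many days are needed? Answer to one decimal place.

Daily accumulation = 39.6 − 19.5 = 20.1 DD/day.
Duration = 163 / 20.1 = 8.109 ≈ 8.1 days.

8.1 days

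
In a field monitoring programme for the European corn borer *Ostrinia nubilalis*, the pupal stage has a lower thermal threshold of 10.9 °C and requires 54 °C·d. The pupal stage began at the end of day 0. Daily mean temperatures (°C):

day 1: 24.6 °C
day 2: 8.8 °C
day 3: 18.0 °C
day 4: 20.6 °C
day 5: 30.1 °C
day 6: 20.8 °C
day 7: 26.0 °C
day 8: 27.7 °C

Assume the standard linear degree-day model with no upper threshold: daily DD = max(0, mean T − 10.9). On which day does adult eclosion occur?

Daily DD above 10.9 °C: 13.7, 0.0, 7.1, 9.7, 19.2, 9.9, 15.1, 16.8.
Cumulative: 13.7, 13.7, 20.8, 30.5, 49.7, 59.6, 74.7, 91.5.
The total first reaches 54 DD on day 6.

day 6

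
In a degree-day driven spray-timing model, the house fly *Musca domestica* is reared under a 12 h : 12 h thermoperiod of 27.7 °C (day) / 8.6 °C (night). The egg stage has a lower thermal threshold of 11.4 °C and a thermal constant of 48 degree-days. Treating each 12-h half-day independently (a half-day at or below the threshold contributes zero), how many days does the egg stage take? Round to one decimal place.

Day half: max(0, 27.7 − 11.4) × 0.5 = 16.3 × 0.5 = 8.15 DD.
Night half: max(0, 8.6 − 11.4) × 0.5 = 0.0 × 0.5 = 0.00 DD.
Per 24 h: 8.15 DD/day.
Duration = 48 / 8.15 = 5.890 ≈ 5.9 days.

5.9 days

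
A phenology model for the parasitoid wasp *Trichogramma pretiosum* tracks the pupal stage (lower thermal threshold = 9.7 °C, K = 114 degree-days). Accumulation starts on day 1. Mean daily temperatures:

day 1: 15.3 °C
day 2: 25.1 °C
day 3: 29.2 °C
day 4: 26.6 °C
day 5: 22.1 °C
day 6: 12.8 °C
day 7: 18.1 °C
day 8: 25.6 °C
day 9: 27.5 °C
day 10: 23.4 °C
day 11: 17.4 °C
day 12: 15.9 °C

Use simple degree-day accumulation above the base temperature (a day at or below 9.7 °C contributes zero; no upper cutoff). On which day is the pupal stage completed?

Daily DD above 9.7 °C: 5.6, 15.4, 19.5, 16.9, 12.4, 3.1, 8.4, 15.9, 17.8, 13.7, 7.7, 6.2.
Cumulative: 5.6, 21.0, 40.5, 57.4, 69.8, 72.9, 81.3, 97.2, 115.0, 128.7, 136.4, 142.6.
The total first reaches 114 DD on day 9.

day 9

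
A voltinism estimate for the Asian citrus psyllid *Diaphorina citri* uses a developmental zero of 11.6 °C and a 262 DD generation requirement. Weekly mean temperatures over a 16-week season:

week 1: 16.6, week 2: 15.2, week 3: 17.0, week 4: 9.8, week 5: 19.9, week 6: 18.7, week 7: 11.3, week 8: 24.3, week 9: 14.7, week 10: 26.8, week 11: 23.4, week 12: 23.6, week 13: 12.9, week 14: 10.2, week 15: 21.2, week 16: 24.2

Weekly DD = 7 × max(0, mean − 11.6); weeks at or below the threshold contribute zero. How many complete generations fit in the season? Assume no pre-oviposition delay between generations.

2 generations

Weekly DD (7 × max(0, T̄ − 11.6)): 35.0, 25.2, 37.8, 0.0, 58.1, 49.7, 0.0, 88.9, 21.7, 106.4, 82.6, 84.0, 9.1, 0.0, 67.2, 88.2.
Season total = 753.9 DD.
Complete generations = ⌊753.9 / 262⌋ = 2.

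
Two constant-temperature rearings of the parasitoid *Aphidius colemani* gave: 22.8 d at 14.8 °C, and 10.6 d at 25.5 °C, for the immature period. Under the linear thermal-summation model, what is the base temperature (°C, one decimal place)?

5.5 °C

Under the model K = D·(T − T_b), so D₁·(T₁ − T_b) = D₂·(T₂ − T_b).
22.8·(14.8 − T_b) = 10.6·(25.5 − T_b)
T_b = (22.8·14.8 − 10.6·25.5) / (22.8 − 10.6) = 67.14 / 12.2 = 5.503 °C ≈ 5.5 °C.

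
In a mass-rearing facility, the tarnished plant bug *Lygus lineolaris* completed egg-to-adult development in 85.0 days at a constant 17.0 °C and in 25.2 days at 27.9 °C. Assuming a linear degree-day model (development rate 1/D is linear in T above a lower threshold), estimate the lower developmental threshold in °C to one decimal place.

Equal thermal constants: D₁(T₁ − T_b) = D₂(T₂ − T_b).
85.0·(17.0 − T_b) = 25.2·(27.9 − T_b)
T_b = (85.0·17.0 − 25.2·27.9) / (85.0 − 25.2) = 741.92 / 59.8 = 12.407 °C ≈ 12.4 °C.

12.4 °C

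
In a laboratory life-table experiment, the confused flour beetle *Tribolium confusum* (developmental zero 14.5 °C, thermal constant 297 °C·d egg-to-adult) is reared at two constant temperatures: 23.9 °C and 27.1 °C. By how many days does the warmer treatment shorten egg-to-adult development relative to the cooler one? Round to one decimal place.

At 23.9 °C: 297 / (23.9 − 14.5) = 297 / 9.4 = 31.596 d.
At 27.1 °C: 297 / (27.1 − 14.5) = 297 / 12.6 = 23.571 d.
Difference = |31.596 − 23.571| = 8.024 ≈ 8.0 days.

8.0 days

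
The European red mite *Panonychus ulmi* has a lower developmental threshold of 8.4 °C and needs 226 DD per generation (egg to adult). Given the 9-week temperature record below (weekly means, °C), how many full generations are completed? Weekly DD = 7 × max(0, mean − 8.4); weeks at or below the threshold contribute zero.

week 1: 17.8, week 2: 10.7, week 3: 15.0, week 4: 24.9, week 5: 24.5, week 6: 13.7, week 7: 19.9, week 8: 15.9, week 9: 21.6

2 generations

Weekly DD (7 × max(0, T̄ − 8.4)): 65.8, 16.1, 46.2, 115.5, 112.7, 37.1, 80.5, 52.5, 92.4.
Season total = 618.8 DD.
Complete generations = ⌊618.8 / 226⌋ = 2.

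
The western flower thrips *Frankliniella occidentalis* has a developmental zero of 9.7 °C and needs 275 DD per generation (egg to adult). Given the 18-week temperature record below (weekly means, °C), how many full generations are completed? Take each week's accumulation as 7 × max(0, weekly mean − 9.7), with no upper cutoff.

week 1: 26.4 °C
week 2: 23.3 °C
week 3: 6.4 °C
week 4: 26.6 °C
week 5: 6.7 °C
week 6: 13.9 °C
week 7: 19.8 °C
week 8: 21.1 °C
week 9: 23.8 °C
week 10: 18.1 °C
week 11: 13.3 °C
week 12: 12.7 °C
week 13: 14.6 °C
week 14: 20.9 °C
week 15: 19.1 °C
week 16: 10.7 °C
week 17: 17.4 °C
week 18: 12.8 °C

3 generations

Weekly DD (7 × max(0, T̄ − 9.7)): 116.9, 95.2, 0.0, 118.3, 0.0, 29.4, 70.7, 79.8, 98.7, 58.8, 25.2, 21.0, 34.3, 78.4, 65.8, 7.0, 53.9, 21.7.
Season total = 975.1 DD.
Complete generations = ⌊975.1 / 275⌋ = 3.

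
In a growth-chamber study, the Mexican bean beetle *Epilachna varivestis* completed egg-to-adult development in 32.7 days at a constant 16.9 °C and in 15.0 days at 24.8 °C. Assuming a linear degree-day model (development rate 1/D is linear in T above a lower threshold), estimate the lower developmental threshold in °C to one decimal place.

10.2 °C

Equal thermal constants: D₁(T₁ − T_b) = D₂(T₂ − T_b).
32.7·(16.9 − T_b) = 15.0·(24.8 − T_b)
T_b = (32.7·16.9 − 15.0·24.8) / (32.7 − 15.0) = 180.63 / 17.7 = 10.205 °C ≈ 10.2 °C.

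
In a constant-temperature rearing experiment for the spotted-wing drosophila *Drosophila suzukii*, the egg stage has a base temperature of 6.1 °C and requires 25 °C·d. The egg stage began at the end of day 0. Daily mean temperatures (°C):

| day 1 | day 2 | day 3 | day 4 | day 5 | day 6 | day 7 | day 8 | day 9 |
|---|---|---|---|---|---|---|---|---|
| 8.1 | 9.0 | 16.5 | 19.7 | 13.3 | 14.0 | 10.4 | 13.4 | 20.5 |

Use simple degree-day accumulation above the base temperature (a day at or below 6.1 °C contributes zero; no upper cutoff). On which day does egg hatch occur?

Daily DD above 6.1 °C: 2.0, 2.9, 10.4, 13.6, 7.2, 7.9, 4.3, 7.3, 14.4.
Cumulative: 2.0, 4.9, 15.3, 28.9, 36.1, 44.0, 48.3, 55.6, 70.0.
The total first reaches 25 DD on day 4.

day 4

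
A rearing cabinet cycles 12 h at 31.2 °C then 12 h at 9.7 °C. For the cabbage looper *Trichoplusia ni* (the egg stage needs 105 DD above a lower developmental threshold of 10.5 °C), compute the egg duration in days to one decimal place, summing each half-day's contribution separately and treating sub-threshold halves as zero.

Day half: max(0, 31.2 − 10.5) × 0.5 = 20.7 × 0.5 = 10.35 DD.
Night half: max(0, 9.7 − 10.5) × 0.5 = 0.0 × 0.5 = 0.00 DD.
Per 24 h: 10.35 DD/day.
Duration = 105 / 10.35 = 10.145 ≈ 10.1 days.

10.1 days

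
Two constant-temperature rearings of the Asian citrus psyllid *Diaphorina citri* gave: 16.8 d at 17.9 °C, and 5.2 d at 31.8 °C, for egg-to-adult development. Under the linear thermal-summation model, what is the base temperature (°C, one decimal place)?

Under the model K = D·(T − T_b), so D₁·(T₁ − T_b) = D₂·(T₂ − T_b).
16.8·(17.9 − T_b) = 5.2·(31.8 − T_b)
T_b = (16.8·17.9 − 5.2·31.8) / (16.8 − 5.2) = 135.36 / 11.6 = 11.669 °C ≈ 11.7 °C.

11.7 °C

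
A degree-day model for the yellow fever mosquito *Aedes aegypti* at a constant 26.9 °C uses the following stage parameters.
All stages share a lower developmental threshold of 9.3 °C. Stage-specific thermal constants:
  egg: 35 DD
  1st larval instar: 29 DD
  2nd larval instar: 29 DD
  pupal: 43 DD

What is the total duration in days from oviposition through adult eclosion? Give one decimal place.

Daily accumulation at 26.9 °C = 26.9 − 9.3 = 17.6 DD/day.
Total K = 35 + 29 + 29 + 43 = 136 DD.
Total duration = 136 / 17.6 = 7.727 ≈ 7.7 days.

7.7 days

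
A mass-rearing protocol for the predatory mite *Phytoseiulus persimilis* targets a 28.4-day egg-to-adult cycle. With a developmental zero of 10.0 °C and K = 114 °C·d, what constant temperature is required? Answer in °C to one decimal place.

Required daily accumulation = 114 / 28.4 = 4.014 DD/day.
T = T_base + 4.014 = 10.0 + 4.014 = 14.014 ≈ 14.0 °C.

14.0 °C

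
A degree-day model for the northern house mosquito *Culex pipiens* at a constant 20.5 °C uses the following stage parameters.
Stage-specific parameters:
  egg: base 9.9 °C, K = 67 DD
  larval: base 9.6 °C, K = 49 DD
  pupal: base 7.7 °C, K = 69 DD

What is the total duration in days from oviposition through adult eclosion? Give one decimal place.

egg: 67 / (20.5 − 9.9) = 67 / 10.6 = 6.321 d.
larval: 49 / (20.5 − 9.6) = 49 / 10.9 = 4.495 d.
pupal: 69 / (20.5 − 7.7) = 69 / 12.8 = 5.391 d.
Sum = 16.207 ≈ 16.2 days.

16.2 days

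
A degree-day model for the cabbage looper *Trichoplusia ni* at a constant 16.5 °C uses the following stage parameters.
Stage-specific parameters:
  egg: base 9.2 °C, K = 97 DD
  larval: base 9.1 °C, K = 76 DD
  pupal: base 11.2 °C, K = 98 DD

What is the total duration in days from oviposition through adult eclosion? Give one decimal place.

egg: 97 / (16.5 − 9.2) = 97 / 7.3 = 13.288 d.
larval: 76 / (16.5 − 9.1) = 76 / 7.4 = 10.270 d.
pupal: 98 / (16.5 − 11.2) = 98 / 5.3 = 18.491 d.
Sum = 42.049 ≈ 42.0 days.

42.0 days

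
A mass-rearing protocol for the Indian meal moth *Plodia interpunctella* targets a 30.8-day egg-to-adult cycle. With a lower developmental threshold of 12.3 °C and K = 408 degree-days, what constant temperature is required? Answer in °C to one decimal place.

Required daily accumulation = 408 / 30.8 = 13.247 DD/day.
T = T_base + 13.247 = 12.3 + 13.247 = 25.547 ≈ 25.5 °C.

25.5 °C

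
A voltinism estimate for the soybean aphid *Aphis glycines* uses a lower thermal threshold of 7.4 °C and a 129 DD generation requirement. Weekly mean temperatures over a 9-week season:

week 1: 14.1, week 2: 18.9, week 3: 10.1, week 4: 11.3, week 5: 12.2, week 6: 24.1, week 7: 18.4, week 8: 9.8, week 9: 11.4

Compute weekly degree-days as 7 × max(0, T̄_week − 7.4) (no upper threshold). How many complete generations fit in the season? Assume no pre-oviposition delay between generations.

3 generations

Weekly DD (7 × max(0, T̄ − 7.4)): 46.9, 80.5, 18.9, 27.3, 33.6, 116.9, 77.0, 16.8, 28.0.
Season total = 445.9 DD.
Complete generations = ⌊445.9 / 129⌋ = 3.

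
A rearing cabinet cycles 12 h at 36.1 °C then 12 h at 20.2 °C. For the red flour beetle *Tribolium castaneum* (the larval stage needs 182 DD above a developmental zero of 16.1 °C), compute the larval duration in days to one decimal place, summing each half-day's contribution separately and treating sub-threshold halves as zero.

15.1 days

Day half: max(0, 36.1 − 16.1) × 0.5 = 20.0 × 0.5 = 10.00 DD.
Night half: max(0, 20.2 − 16.1) × 0.5 = 4.1 × 0.5 = 2.05 DD.
Per 24 h: 12.05 DD/day.
Duration = 182 / 12.05 = 15.104 ≈ 15.1 days.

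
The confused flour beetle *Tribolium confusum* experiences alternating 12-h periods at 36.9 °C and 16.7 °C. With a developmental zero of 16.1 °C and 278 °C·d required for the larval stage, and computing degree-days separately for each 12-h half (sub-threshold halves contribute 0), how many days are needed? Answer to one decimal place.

26.0 days

Day half: max(0, 36.9 − 16.1) × 0.5 = 20.8 × 0.5 = 10.40 DD.
Night half: max(0, 16.7 − 16.1) × 0.5 = 0.6 × 0.5 = 0.30 DD.
Per 24 h: 10.70 DD/day.
Duration = 278 / 10.70 = 25.981 ≈ 26.0 days.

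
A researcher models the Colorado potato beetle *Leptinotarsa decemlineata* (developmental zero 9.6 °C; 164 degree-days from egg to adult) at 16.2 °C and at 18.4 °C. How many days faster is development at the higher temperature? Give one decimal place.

6.2 days

At 16.2 °C: 164 / (16.2 − 9.6) = 164 / 6.6 = 24.848 d.
At 18.4 °C: 164 / (18.4 − 9.6) = 164 / 8.8 = 18.636 d.
Difference = |24.848 − 18.636| = 6.212 ≈ 6.2 days.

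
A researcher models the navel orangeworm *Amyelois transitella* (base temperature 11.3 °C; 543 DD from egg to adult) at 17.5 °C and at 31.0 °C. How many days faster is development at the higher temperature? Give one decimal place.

At 17.5 °C: 543 / (17.5 − 11.3) = 543 / 6.2 = 87.581 d.
At 31.0 °C: 543 / (31.0 − 11.3) = 543 / 19.7 = 27.563 d.
Difference = |87.581 − 27.563| = 60.017 ≈ 60.0 days.

60.0 days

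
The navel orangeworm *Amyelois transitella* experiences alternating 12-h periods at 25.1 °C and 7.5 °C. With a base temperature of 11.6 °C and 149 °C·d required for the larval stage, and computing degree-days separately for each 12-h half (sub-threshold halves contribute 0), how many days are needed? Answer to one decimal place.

22.1 days

Day half: max(0, 25.1 − 11.6) × 0.5 = 13.5 × 0.5 = 6.75 DD.
Night half: max(0, 7.5 − 11.6) × 0.5 = 0.0 × 0.5 = 0.00 DD.
Per 24 h: 6.75 DD/day.
Duration = 149 / 6.75 = 22.074 ≈ 22.1 days.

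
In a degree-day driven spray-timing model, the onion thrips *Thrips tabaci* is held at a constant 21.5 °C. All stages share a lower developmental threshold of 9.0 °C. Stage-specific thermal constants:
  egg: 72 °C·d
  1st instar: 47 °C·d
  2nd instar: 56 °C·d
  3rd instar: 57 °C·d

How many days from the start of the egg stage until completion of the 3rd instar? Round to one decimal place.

18.6 days

Daily accumulation at 21.5 °C = 21.5 − 9.0 = 12.5 DD/day.
Total K = 72 + 47 + 56 + 57 = 232 DD.
Total duration = 232 / 12.5 = 18.560 ≈ 18.6 days.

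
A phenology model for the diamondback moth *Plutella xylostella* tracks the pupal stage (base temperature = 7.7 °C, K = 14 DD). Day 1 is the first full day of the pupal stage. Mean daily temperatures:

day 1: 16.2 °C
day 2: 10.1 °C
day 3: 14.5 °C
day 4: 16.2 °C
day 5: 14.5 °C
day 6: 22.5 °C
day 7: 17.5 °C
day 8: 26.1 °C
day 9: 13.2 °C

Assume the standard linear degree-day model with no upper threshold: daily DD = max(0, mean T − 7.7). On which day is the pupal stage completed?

Daily DD above 7.7 °C: 8.5, 2.4, 6.8, 8.5, 6.8, 14.8, 9.8, 18.4, 5.5.
Cumulative: 8.5, 10.9, 17.7, 26.2, 33.0, 47.8, 57.6, 76.0, 81.5.
The total first reaches 14 DD on day 3.

day 3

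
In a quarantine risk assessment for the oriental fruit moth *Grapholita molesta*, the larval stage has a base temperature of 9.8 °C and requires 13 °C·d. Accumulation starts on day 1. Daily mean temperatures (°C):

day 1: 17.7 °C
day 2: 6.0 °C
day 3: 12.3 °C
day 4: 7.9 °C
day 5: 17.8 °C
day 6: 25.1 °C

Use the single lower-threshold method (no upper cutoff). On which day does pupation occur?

day 5

Daily DD above 9.8 °C: 7.9, 0.0, 2.5, 0.0, 8.0, 15.3.
Cumulative: 7.9, 7.9, 10.4, 10.4, 18.4, 33.7.
The total first reaches 13 DD on day 5.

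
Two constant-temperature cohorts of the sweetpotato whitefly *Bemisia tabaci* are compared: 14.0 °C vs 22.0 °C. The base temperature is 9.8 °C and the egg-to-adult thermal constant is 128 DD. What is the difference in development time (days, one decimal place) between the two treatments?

20.0 days

At 14.0 °C: 128 / (14.0 − 9.8) = 128 / 4.2 = 30.476 d.
At 22.0 °C: 128 / (22.0 − 9.8) = 128 / 12.2 = 10.492 d.
Difference = |30.476 − 10.492| = 19.984 ≈ 20.0 days.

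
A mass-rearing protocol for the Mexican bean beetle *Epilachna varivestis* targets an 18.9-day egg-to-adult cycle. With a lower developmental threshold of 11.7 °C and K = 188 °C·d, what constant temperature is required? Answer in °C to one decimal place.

21.6 °C

Required daily accumulation = 188 / 18.9 = 9.947 DD/day.
T = T_base + 9.947 = 11.7 + 9.947 = 21.647 ≈ 21.6 °C.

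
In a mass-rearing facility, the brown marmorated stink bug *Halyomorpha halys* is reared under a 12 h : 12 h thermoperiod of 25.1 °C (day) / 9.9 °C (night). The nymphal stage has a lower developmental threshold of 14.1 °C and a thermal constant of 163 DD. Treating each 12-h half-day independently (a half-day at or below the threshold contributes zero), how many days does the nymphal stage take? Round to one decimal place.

Day half: max(0, 25.1 − 14.1) × 0.5 = 11.0 × 0.5 = 5.50 DD.
Night half: max(0, 9.9 − 14.1) × 0.5 = 0.0 × 0.5 = 0.00 DD.
Per 24 h: 5.50 DD/day.
Duration = 163 / 5.50 = 29.636 ≈ 29.6 days.

29.6 days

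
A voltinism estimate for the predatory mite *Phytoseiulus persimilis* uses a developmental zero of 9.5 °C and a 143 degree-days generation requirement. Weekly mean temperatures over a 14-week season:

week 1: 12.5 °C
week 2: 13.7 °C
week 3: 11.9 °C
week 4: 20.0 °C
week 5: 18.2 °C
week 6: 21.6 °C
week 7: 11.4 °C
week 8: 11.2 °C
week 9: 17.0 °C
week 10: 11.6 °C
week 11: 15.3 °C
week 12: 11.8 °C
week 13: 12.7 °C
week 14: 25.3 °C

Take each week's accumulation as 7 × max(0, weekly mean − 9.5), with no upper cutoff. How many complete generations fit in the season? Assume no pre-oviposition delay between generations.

Weekly DD (7 × max(0, T̄ − 9.5)): 21.0, 29.4, 16.8, 73.5, 60.9, 84.7, 13.3, 11.9, 52.5, 14.7, 40.6, 16.1, 22.4, 110.6.
Season total = 568.4 DD.
Complete generations = ⌊568.4 / 143⌋ = 3.

3 generations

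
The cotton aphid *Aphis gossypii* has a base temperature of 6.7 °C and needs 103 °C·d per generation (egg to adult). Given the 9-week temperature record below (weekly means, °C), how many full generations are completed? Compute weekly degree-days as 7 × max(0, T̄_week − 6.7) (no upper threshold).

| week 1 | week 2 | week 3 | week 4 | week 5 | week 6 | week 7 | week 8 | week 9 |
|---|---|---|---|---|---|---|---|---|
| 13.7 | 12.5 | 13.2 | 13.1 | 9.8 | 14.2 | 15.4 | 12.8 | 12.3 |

3 generations

Weekly DD (7 × max(0, T̄ − 6.7)): 49.0, 40.6, 45.5, 44.8, 21.7, 52.5, 60.9, 42.7, 39.2.
Season total = 396.9 DD.
Complete generations = ⌊396.9 / 103⌋ = 3.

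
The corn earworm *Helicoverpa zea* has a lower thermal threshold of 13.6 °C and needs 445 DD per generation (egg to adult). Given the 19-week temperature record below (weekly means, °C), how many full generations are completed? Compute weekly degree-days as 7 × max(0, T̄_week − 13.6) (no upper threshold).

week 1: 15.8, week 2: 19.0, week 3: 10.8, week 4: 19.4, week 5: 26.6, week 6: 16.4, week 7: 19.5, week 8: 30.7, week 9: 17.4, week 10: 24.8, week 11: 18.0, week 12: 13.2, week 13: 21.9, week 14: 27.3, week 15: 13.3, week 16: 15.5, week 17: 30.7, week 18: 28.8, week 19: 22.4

2 generations

Weekly DD (7 × max(0, T̄ − 13.6)): 15.4, 37.8, 0.0, 40.6, 91.0, 19.6, 41.3, 119.7, 26.6, 78.4, 30.8, 0.0, 58.1, 95.9, 0.0, 13.3, 119.7, 106.4, 61.6.
Season total = 956.2 DD.
Complete generations = ⌊956.2 / 445⌋ = 2.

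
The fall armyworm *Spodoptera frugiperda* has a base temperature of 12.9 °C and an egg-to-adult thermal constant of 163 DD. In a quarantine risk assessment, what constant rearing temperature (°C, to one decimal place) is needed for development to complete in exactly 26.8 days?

19.0 °C

Required daily accumulation = 163 / 26.8 = 6.082 DD/day.
T = T_base + 6.082 = 12.9 + 6.082 = 18.982 ≈ 19.0 °C.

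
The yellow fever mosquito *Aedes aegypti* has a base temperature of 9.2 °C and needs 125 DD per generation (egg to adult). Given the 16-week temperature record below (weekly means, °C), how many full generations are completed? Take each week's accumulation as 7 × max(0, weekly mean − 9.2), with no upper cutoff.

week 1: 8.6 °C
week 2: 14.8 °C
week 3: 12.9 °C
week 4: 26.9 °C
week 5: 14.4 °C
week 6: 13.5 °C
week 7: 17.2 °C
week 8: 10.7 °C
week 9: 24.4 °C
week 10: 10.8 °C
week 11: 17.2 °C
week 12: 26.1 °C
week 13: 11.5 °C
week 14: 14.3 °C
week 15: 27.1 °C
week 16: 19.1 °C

6 generations

Weekly DD (7 × max(0, T̄ − 9.2)): 0.0, 39.2, 25.9, 123.9, 36.4, 30.1, 56.0, 10.5, 106.4, 11.2, 56.0, 118.3, 16.1, 35.7, 125.3, 69.3.
Season total = 860.3 DD.
Complete generations = ⌊860.3 / 125⌋ = 6.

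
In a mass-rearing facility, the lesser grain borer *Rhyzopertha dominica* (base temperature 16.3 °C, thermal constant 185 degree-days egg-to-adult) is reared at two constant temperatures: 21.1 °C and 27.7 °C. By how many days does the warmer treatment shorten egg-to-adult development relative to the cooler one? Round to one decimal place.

At 21.1 °C: 185 / (21.1 − 16.3) = 185 / 4.8 = 38.542 d.
At 27.7 °C: 185 / (27.7 − 16.3) = 185 / 11.4 = 16.228 d.
Difference = |38.542 − 16.228| = 22.314 ≈ 22.3 days.

22.3 days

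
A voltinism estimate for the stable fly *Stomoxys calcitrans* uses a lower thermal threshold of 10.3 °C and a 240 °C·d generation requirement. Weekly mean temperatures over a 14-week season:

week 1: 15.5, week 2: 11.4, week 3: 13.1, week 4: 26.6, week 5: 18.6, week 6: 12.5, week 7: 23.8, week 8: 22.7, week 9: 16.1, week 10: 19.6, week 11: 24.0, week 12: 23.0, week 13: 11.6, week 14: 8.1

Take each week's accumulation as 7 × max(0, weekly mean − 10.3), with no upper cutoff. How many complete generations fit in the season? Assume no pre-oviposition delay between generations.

Weekly DD (7 × max(0, T̄ − 10.3)): 36.4, 7.7, 19.6, 114.1, 58.1, 15.4, 94.5, 86.8, 40.6, 65.1, 95.9, 88.9, 9.1, 0.0.
Season total = 732.2 DD.
Complete generations = ⌊732.2 / 240⌋ = 3.

3 generations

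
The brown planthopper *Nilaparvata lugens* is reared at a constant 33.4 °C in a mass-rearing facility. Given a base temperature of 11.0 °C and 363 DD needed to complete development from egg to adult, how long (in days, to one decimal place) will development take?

Daily accumulation = 33.4 − 11.0 = 22.4 DD/day.
Duration = 363 / 22.4 = 16.205 ≈ 16.2 days.

16.2 days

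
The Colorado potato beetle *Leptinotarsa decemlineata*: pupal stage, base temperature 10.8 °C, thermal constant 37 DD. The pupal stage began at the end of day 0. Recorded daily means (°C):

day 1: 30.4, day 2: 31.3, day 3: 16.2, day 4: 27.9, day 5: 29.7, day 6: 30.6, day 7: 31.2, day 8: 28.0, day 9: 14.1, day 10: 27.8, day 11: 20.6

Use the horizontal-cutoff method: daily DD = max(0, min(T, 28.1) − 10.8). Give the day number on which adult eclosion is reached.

Daily DD above 10.8 °C (capped at 17.3): 17.3, 17.3, 5.4, 17.1, 17.3, 17.3, 17.3, 17.2, 3.3, 17.0, 9.8.
Cumulative: 17.3, 34.6, 40.0, 57.1, 74.4, 91.7, 109.0, 126.2, 129.5, 146.5, 156.3.
The total first reaches 37 DD on day 3.

day 3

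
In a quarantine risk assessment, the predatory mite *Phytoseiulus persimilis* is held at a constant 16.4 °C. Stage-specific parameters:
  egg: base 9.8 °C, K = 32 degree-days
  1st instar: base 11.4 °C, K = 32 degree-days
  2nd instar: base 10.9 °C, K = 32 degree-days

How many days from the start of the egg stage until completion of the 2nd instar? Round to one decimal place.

17.1 days

egg: 32 / (16.4 − 9.8) = 32 / 6.6 = 4.848 d.
1st instar: 32 / (16.4 − 11.4) = 32 / 5.0 = 6.400 d.
2nd instar: 32 / (16.4 − 10.9) = 32 / 5.5 = 5.818 d.
Sum = 17.067 ≈ 17.1 days.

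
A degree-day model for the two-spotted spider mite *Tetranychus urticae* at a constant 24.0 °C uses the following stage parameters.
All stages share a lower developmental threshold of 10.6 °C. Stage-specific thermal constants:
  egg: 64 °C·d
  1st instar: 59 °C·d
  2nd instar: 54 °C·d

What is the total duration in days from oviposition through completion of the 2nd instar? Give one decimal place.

13.2 days

Daily accumulation at 24.0 °C = 24.0 − 10.6 = 13.4 DD/day.
Total K = 64 + 59 + 54 = 177 DD.
Total duration = 177 / 13.4 = 13.209 ≈ 13.2 days.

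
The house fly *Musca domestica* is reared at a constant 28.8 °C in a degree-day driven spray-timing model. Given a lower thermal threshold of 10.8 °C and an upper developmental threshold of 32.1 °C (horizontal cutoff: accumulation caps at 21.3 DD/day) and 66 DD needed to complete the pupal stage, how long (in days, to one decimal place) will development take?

3.7 days

Daily accumulation = 28.8 − 10.8 = 18.0 DD/day.
Duration = 66 / 18.0 = 3.667 ≈ 3.7 days.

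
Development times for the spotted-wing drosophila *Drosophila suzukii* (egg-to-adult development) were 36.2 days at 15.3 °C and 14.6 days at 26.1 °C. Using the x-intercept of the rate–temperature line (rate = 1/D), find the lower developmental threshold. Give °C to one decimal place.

Under the model K = D·(T − T_b), so D₁·(T₁ − T_b) = D₂·(T₂ − T_b).
36.2·(15.3 − T_b) = 14.6·(26.1 − T_b)
T_b = (36.2·15.3 − 14.6·26.1) / (36.2 − 14.6) = 172.80 / 21.6 = 8.000 °C ≈ 8.0 °C.

8.0 °C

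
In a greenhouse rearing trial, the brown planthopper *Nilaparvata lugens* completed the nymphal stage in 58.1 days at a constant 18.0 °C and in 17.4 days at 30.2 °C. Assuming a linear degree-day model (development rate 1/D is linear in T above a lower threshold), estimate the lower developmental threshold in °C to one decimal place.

12.8 °C

Linear rate model ⇒ the product D·(T − T_b) is constant across temperatures.
58.1·(18.0 − T_b) = 17.4·(30.2 − T_b)
T_b = (58.1·18.0 − 17.4·30.2) / (58.1 − 17.4) = 520.32 / 40.7 = 12.784 °C ≈ 12.8 °C.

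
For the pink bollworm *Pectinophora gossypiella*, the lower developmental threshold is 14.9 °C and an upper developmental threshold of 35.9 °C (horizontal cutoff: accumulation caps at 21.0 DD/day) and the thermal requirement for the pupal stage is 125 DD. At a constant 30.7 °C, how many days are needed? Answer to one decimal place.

Daily accumulation = 30.7 − 14.9 = 15.8 DD/day.
Duration = 125 / 15.8 = 7.911 ≈ 7.9 days.

7.9 days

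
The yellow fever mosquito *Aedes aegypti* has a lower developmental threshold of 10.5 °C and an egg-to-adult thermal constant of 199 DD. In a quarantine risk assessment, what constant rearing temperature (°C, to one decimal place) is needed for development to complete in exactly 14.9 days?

23.9 °C

Required daily accumulation = 199 / 14.9 = 13.356 DD/day.
T = T_base + 13.356 = 10.5 + 13.356 = 23.856 ≈ 23.9 °C.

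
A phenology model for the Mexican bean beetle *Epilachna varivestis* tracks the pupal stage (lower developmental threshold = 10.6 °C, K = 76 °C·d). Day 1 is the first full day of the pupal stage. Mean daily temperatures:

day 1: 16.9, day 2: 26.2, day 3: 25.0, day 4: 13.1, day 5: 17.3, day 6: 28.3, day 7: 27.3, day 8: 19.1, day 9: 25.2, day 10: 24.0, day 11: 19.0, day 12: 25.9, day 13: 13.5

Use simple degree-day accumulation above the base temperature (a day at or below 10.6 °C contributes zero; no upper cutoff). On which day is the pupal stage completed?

day 7

Daily DD above 10.6 °C: 6.3, 15.6, 14.4, 2.5, 6.7, 17.7, 16.7, 8.5, 14.6, 13.4, 8.4, 15.3, 2.9.
Cumulative: 6.3, 21.9, 36.3, 38.8, 45.5, 63.2, 79.9, 88.4, 103.0, 116.4, 124.8, 140.1, 143.0.
The total first reaches 76 DD on day 7.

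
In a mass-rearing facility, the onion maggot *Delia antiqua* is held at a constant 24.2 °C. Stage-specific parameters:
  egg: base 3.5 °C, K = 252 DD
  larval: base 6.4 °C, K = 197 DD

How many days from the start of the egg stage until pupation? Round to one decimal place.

egg: 252 / (24.2 − 3.5) = 252 / 20.7 = 12.174 d.
larval: 197 / (24.2 − 6.4) = 197 / 17.8 = 11.067 d.
Sum = 23.241 ≈ 23.2 days.

23.2 days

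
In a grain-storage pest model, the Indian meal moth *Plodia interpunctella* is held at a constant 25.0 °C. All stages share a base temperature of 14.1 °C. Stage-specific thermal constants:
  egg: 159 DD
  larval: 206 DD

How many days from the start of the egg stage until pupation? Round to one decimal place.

Daily accumulation at 25.0 °C = 25.0 − 14.1 = 10.9 DD/day.
Total K = 159 + 206 = 365 DD.
Total duration = 365 / 10.9 = 33.486 ≈ 33.5 days.

33.5 days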